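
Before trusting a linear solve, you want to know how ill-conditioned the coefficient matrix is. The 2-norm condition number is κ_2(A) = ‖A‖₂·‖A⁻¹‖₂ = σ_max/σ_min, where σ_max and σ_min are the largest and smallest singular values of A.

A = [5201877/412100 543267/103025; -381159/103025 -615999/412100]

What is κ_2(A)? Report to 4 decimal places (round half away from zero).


317.0000

M = AᵀA = [47014462809/271722256 1224320670/16982641; 1224320670/16982641 8162686881/271722256]. tr(M)=163246005/803912, det(M)=10556001/25725184
λ_max, λ_min = (163246005/803912 ± √1665512336654721/40392156484)/2 = 3249/16, 3249/1607824
κ = σ_max/σ_min = (57/4)/(57/1268) = 317.0000


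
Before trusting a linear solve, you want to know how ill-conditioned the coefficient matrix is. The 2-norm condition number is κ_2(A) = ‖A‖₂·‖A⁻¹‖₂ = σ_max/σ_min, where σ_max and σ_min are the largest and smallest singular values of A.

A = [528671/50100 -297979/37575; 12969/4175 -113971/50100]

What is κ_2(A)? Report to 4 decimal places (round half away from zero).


300.6000

M = AᵀA = [485940961/4016016 -68334266/753003; -68334266/753003 2460109201/36144144]. tr(M)=3416788925/18072072, det(M)=228765625/578306304
solving λ² − 3416788925/18072072·λ + 228765625/578306304 = 0 gives λ = 3025/16, 75625/36144144
σ_max=√(3025/16)=(55/4), σ_min=√(75625/36144144)=(275/6012) → κ = 300.6000


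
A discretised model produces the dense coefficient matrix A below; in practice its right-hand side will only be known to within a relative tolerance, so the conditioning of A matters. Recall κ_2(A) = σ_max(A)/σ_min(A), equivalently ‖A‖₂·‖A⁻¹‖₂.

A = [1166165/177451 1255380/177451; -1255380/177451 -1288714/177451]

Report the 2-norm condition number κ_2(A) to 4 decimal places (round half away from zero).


84.4000

form AᵀA = [3490986625/37442161 3664454220/37442161; 3664454220/37442161 3848707156/37442161] with trace 8727341/44521 and determinant 240100/44521
λ_max, λ_min = (8727341/44521 ± √76123722961881/1982119441)/2 = 196, 1225/44521
so κ_2 = √(196 / (1225/44521)) = 84.4000


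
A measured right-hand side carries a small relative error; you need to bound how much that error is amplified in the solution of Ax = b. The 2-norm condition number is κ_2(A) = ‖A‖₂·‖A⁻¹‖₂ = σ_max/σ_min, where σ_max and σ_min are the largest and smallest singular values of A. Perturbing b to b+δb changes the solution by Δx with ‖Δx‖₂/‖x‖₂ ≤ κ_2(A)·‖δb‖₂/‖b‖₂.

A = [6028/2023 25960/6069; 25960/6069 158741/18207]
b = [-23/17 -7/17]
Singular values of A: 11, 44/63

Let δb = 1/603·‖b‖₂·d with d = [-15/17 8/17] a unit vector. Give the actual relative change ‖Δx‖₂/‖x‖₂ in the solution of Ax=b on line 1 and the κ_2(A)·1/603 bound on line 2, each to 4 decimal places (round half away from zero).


from the listed singular values, σ₁ = 11, σ_n = 44/63
κ_2(A) = 11 / (44/63) = 15.7500
bound on ‖Δx‖/‖x‖: κ·ε = 15.7500·1/603 = 0.0261
solve Ax = b  →  x = [-1.3061 0.5936]
2-norm of b is 1.4142; of x, 1.4347
δb = ε·‖b‖·d = [-0.0021 0.0011]; solving A·Δx = δb gives ‖Δx‖ = 0.0034
relative error = 0.0023
so the bound overstates the realised error by a factor of ≈ 11.1594 (computed from the unrounded values)

0.0023
0.0261


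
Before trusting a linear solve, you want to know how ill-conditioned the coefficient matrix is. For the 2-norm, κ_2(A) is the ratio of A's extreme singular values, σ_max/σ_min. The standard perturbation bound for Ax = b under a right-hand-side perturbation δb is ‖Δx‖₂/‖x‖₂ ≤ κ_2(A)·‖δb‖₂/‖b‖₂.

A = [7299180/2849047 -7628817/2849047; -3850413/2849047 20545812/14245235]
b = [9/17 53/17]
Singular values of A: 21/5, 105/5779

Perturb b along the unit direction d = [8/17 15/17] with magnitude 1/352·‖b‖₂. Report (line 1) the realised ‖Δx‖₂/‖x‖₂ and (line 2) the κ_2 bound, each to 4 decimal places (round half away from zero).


0.0030
0.6567

from the listed singular values, σ₁ = 21/5, σ_n = 105/5779
κ_2(A) = (21/5) / (105/5779) = 231.1600
worst-case relative error ≤ 231.1600 × 1/352 = 0.6567
solve Ax = b  →  x = [119.4013 114.0443]
‖b‖₂ = 3.1623 and ‖x‖₂ = 165.1145
δb = ε·‖b‖·d = [0.0042 0.0079]; solving A·Δx = δb gives ‖Δx‖ = 0.4944
dividing the unrounded norms, ‖Δx‖/‖x‖ = 0.0030
realised/bound (from unrounded values) ≈ 0.0046


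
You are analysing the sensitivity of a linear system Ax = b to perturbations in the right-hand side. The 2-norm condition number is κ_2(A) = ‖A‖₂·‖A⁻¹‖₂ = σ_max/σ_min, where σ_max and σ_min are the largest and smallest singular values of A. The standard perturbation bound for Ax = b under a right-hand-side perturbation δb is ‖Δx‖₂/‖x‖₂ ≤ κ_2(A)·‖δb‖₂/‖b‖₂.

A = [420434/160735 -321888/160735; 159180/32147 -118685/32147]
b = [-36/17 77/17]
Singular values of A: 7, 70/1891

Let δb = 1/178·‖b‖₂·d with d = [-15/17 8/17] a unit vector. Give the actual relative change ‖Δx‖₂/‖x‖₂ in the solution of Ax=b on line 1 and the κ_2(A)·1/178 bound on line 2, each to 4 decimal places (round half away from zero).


from the listed singular values, σ₁ = 7, σ_n = 70/1891
κ = σ_max/σ_min = 7/(70/1891) = 189.1000
bound on ‖Δx‖/‖x‖: κ·ε = 189.1000·1/178 = 1.0624
solve Ax = b  →  x = [65.1771 86.1886]
‖b‖ = 5.0000, ‖x‖ = 108.0580
δb = ε·‖b‖·d = [-0.0248 0.0132]; solving A·Δx = δb gives ‖Δx‖ = 0.7588
dividing the unrounded norms, ‖Δx‖/‖x‖ = 0.0070
realised/bound (from unrounded values) ≈ 0.0066

0.0070
1.0624


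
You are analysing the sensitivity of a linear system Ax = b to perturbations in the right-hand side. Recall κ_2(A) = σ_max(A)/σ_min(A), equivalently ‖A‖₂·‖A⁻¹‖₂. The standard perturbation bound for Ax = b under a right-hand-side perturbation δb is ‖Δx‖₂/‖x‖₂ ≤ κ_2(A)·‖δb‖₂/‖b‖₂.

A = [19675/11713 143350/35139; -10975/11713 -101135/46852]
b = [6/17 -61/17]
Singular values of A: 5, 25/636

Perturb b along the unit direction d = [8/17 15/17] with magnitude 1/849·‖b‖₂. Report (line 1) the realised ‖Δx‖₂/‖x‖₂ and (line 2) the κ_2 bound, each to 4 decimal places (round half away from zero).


from the listed singular values, σ₁ = 5, σ_n = 25/636
condition number: 5 ÷ (25/636) = 127.2000
worst-case relative error ≤ 127.2000 × 1/849 = 0.1498
solve Ax = b  →  x = [70.6031 -28.9846]
‖b‖ = 3.6056, ‖x‖ = 76.3210
re-solving with b+δb shifts x by Δx of norm 0.1080
dividing the unrounded norms, ‖Δx‖/‖x‖ = 0.0014
tightness: 0.0014 against a bound of 0.1498 (unrounded ratio ≈ 0.0094)

0.0014
0.1498


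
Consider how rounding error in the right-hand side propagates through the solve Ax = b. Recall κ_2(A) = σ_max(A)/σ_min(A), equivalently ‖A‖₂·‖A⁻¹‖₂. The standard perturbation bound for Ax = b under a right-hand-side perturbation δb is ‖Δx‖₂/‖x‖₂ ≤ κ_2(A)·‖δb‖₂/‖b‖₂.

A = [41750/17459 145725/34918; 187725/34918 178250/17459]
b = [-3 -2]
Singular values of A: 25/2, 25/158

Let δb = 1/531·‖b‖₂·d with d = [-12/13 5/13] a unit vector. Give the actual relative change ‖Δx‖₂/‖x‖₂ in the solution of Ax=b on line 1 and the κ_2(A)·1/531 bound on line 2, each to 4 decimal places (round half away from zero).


0.0034
0.1488

σ_max = 25/2, σ_min = 25/158
κ = σ_max/σ_min = (25/2)/(25/158) = 79.0000
perturbation bound = 79.0000·1/531 = 0.1488
solve Ax = b  →  x = [-11.2659 5.7365]
2-norm of b is 3.6056; of x, 12.6423
with δb = [-0.0063 0.0026], A·Δx = δb → ‖Δx‖ = 0.0429
realised ‖Δx‖/‖x‖ = 0.0034
realised/bound (from unrounded values) ≈ 0.0228


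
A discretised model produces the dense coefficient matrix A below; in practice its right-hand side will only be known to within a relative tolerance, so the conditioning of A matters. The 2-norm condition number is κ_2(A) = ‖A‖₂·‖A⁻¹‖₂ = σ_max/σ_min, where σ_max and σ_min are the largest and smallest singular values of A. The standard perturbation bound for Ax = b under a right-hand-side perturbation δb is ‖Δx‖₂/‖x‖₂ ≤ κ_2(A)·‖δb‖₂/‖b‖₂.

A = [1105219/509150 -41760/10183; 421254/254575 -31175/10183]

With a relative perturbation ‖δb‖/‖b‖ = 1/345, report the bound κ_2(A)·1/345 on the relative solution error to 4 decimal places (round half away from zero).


form AᵀA = [77253150721/10369348900 -7241913234/518467445; -7241913234/518467445 2715778225/103693489] with trace 1207027589/35880100 and determinant 707281/35880100
solving λ² − 1207027589/35880100·λ + 707281/35880100 = 0 gives λ = 841/25, 841/1435204
κ = σ_max/σ_min = (29/5)/(29/1198) = 239.6000
bound on ‖Δx‖/‖x‖: κ·ε = 239.6000·1/345 = 0.6945

0.6945


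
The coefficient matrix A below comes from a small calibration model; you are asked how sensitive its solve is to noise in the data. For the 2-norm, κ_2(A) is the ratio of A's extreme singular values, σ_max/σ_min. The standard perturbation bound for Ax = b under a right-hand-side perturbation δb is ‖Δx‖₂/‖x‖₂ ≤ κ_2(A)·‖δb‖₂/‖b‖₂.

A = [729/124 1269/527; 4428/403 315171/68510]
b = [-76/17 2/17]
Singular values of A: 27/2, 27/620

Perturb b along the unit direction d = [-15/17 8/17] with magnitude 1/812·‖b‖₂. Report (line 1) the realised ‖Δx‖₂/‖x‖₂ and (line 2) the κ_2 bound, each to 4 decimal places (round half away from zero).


0.0014
0.3818

from the listed singular values, σ₁ = 27/2, σ_n = 27/620
κ = σ_max/σ_min = (27/2)/(27/620) = 310.0000
perturbation bound = 310.0000·1/812 = 0.3818
solve Ax = b  →  x = [-35.4644 84.7293]
‖b‖ = 4.4721, ‖x‖ = 91.8520
with δb = [-0.0049 0.0026], A·Δx = δb → ‖Δx‖ = 0.1265
dividing the unrounded norms, ‖Δx‖/‖x‖ = 0.0014
tightness: 0.0014 against a bound of 0.3818 (unrounded ratio ≈ 0.0036)


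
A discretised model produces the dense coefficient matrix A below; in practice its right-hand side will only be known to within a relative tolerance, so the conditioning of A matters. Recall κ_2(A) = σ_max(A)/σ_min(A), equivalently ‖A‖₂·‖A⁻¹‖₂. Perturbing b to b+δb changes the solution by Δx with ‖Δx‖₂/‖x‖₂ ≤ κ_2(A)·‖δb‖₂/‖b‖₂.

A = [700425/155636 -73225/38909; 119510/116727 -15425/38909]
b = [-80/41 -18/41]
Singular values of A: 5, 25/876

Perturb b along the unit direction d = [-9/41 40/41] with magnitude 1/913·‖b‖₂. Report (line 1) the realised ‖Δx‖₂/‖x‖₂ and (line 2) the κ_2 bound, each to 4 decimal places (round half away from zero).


from the listed singular values, σ₁ = 5, σ_n = 25/876
κ_2(A) = 5 / (25/876) = 175.2000
worst-case relative error ≤ 175.2000 × 1/913 = 0.1919
solve Ax = b  →  x = [-0.3692 0.1538]
‖b‖ = 2.0000, ‖x‖ = 0.4000
re-solving with b+δb shifts x by Δx of norm 0.0768
realised ‖Δx‖/‖x‖ = 0.1919
realised/bound = 1 exactly: the bound is attained for this b and d

0.1919
0.1919


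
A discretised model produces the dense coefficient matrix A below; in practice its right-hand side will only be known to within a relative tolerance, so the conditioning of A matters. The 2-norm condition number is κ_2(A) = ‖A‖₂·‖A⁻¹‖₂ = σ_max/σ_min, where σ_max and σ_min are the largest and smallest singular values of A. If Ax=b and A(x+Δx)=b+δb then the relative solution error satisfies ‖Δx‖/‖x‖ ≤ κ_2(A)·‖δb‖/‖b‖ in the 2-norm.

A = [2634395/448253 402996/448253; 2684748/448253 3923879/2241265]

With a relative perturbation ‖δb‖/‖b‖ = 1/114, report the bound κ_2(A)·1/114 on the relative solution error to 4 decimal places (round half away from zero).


0.1323

form AᵀA = [16822721569/238918849 18838144512/1194594245; 18838144512/1194594245 23135518201/5972971225] with trace 263952146/3553225 and determinant 3418801/142129
λ_max, λ_min = (263952146/3553225 ± √68455958459682816/12625407900625)/2 = 1849/25, 46225/142129
κ = σ_max/σ_min = (43/5)/(215/377) = 15.0800
bound on ‖Δx‖/‖x‖: κ·ε = 15.0800·1/114 = 0.1323


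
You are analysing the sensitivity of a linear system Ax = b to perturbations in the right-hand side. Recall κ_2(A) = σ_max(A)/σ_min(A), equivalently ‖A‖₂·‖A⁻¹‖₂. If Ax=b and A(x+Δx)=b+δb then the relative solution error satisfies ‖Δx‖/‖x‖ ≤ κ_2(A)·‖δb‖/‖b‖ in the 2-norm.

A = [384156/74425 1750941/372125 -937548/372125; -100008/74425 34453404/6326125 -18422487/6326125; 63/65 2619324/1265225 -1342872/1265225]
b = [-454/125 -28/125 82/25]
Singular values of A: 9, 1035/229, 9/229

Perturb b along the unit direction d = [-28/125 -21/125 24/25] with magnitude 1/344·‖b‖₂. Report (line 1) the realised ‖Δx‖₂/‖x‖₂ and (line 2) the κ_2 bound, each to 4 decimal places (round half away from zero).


σ_max = 9, σ_min = 9/229
κ_2(A) = 9 / (9/229) = 229.0000
bound on ‖Δx‖/‖x‖: κ·ε = 229.0000·1/344 = 0.6657
solve Ax = b  →  x = [-0.4939 47.8646 89.8204]
‖b‖ = 4.8990, ‖x‖ = 101.7790
Δx = A⁻¹·δb where δb = 1/344·4.8990·d; ‖Δx‖ = 0.3624
dividing the unrounded norms, ‖Δx‖/‖x‖ = 0.0036
tightness: 0.0036 against a bound of 0.6657 (unrounded ratio ≈ 0.0053)

0.0036
0.6657


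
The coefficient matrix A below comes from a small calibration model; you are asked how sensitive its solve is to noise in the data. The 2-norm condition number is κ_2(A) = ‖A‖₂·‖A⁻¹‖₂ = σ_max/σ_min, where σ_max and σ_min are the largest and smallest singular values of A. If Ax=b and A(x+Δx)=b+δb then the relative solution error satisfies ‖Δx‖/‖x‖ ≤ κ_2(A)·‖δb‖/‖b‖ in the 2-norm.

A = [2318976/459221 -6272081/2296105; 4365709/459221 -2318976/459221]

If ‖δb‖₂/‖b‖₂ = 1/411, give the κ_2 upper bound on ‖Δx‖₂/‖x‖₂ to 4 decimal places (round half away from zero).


0.7732

form AᵀA = [84557317513/729702169 -225483312384/3648510845; -225483312384/3648510845 601315717249/18242554225] with trace 9395324066/63123025 and determinant 13845841/63123025
char-poly roots: 3721/25 and 3721/2524921
κ = σ_max/σ_min = (61/5)/(61/1589) = 317.8000
κ_2(A)·‖δb‖/‖b‖ = 0.7732


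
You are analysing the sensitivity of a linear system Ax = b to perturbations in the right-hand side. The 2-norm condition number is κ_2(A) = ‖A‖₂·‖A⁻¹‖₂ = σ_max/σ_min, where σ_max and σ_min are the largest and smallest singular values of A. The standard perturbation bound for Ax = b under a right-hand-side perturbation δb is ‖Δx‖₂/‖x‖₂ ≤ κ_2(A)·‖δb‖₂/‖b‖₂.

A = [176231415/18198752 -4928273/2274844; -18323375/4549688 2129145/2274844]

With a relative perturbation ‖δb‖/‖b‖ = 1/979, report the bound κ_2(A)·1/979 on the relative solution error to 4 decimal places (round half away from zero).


form AᵀA = [215558868492025/1959731209216 -6062538540555/244966401152; -6062538540555/244966401152 85269624833/15310400072] with trace 134725389929/1165812736 and determinant 2136750625/18653003776
solving λ² − 134725389929/1165812736·λ + 2136750625/18653003776 = 0 gives λ = 1849/16, 1155625/1165812736
κ_2(A) = √(λ_max/λ_min) = √((1849/16) / (1155625/1165812736)) = 341.4400
worst-case relative error ≤ 341.4400 × 1/979 = 0.3488

0.3488


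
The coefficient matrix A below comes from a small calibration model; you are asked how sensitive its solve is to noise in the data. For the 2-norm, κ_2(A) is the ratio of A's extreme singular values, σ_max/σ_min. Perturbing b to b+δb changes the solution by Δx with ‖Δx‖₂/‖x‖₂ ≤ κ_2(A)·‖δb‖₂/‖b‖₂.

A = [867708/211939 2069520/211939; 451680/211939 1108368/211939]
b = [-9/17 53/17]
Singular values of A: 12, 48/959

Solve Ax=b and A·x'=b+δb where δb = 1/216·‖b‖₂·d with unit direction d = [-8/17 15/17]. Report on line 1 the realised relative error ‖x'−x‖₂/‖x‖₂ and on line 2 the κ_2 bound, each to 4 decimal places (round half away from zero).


0.0049
1.1100

from the listed singular values, σ₁ = 12, σ_n = 48/959
condition number: 12 ÷ (48/959) = 239.7500
worst-case relative error ≤ 239.7500 × 1/216 = 1.1100
solve Ax = b  →  x = [-55.2949 23.1298]
2-norm of b is 3.1623; of x, 59.9376
δb = ε·‖b‖·d = [-0.0069 0.0129]; solving A·Δx = δb gives ‖Δx‖ = 0.2925
relative error = 0.0049
tightness: 0.0049 against a bound of 1.1100 (unrounded ratio ≈ 0.0044)


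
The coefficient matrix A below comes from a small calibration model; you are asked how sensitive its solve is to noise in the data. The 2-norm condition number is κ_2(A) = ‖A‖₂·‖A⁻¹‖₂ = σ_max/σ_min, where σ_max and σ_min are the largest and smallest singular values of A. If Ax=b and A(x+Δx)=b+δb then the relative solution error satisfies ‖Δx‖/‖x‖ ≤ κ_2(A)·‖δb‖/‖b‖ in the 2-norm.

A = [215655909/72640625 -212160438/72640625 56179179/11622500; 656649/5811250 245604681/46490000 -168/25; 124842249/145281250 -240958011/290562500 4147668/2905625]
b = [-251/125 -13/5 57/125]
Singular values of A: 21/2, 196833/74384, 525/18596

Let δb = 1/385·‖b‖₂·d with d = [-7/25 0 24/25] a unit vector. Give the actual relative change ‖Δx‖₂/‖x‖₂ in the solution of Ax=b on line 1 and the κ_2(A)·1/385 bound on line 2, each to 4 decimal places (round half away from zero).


σ_max = 21/2, σ_min = 525/18596
condition number: (21/2) ÷ (525/18596) = 371.9200
worst-case relative error ≤ 371.9200 × 1/385 = 0.9660
solve Ax = b  →  x = [-9.0067 26.8310 21.3288]
‖b‖₂ = 3.3166 and ‖x‖₂ = 35.4392
Δx = A⁻¹·δb where δb = 1/385·3.3166·d; ‖Δx‖ = 0.3051
relative error = 0.0086
realised/bound (from unrounded values) ≈ 0.0089

0.0086
0.9660


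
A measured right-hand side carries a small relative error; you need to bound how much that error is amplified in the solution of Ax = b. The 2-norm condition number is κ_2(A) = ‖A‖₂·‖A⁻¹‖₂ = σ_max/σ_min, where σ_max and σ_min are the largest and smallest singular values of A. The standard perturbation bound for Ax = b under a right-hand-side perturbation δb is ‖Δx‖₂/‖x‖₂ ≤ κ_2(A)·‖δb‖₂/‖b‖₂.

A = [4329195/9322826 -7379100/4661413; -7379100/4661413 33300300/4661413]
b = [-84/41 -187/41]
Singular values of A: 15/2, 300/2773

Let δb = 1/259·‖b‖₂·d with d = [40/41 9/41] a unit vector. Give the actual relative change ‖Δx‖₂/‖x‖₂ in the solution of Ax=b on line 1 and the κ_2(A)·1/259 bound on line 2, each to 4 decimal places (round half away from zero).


from the listed singular values, σ₁ = 15/2, σ_n = 300/2773
κ_2(A) = (15/2) / (300/2773) = 69.3250
κ_2(A)·‖δb‖/‖b‖ = 0.2677
solve Ax = b  →  x = [-26.9366 -6.6074]
‖b‖ = 5.0000, ‖x‖ = 27.7351
Δx = A⁻¹·δb where δb = 1/259·5.0000·d; ‖Δx‖ = 0.1784
dividing the unrounded norms, ‖Δx‖/‖x‖ = 0.0064
so the bound overstates the realised error by a factor of ≈ 41.6027 (computed from the unrounded values)

0.0064
0.2677


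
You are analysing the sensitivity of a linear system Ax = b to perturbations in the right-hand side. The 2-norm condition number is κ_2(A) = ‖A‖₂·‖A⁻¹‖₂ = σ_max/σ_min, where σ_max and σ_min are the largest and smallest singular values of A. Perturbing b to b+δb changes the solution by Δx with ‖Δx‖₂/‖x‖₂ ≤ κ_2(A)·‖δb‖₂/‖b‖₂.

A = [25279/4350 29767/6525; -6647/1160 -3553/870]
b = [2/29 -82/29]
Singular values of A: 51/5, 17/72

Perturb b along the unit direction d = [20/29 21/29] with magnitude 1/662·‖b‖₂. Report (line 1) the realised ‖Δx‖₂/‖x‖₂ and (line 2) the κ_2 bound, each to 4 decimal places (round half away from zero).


σ_max = 51/5, σ_min = 17/72
condition number: (51/5) ÷ (17/72) = 43.2000
perturbation bound = 43.2000·1/662 = 0.0653
solve Ax = b  →  x = [5.2392 -6.6588]
2-norm of b is 2.8284; of x, 8.4729
Δx = A⁻¹·δb where δb = 1/662·2.8284·d; ‖Δx‖ = 0.0181
dividing the unrounded norms, ‖Δx‖/‖x‖ = 0.0021
realised/bound (from unrounded values) ≈ 0.0327

0.0021
0.0653


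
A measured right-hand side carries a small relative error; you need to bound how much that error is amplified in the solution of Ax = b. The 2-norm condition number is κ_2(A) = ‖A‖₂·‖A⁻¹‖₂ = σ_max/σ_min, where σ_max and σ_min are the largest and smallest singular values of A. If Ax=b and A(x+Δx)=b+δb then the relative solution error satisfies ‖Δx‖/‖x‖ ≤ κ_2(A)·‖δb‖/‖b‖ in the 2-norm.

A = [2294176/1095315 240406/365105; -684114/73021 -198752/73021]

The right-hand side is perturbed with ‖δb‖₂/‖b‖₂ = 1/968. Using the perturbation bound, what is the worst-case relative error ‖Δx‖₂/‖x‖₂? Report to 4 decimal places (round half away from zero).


0.2208

form AᵀA = [65773905796/713691225 6394533376/237897075; 6394533376/237897075 621864356/79299025] with trace 2854827400/28547649 and determinant 6250000/28547649
eigenvalues of AᵀA: λ = (tr ± √(tr²−4·det))/2 = 100, 62500/28547649
κ_2(A) = √(λ_max/λ_min) = √(100 / (62500/28547649)) = 213.7200
bound on ‖Δx‖/‖x‖: κ·ε = 213.7200·1/968 = 0.2208


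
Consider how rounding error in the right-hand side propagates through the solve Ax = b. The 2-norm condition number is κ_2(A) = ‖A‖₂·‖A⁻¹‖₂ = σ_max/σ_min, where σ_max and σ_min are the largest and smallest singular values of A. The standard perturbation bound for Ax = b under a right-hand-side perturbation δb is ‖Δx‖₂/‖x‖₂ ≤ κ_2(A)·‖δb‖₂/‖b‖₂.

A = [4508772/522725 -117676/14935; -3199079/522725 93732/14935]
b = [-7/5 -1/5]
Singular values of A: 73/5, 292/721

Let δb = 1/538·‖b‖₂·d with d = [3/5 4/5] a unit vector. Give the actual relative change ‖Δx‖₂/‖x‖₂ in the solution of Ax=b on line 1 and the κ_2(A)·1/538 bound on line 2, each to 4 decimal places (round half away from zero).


largest singular value 73/5, smallest 292/721
κ_2(A) = (73/5) / (292/721) = 36.0500
worst-case relative error ≤ 36.0500 × 1/538 = 0.0670
solve Ax = b  →  x = [-1.7525 -1.7408]
‖b‖₂ = 1.4142 and ‖x‖₂ = 2.4701
δb = ε·‖b‖·d = [0.0016 0.0021]; solving A·Δx = δb gives ‖Δx‖ = 0.0065
realised ‖Δx‖/‖x‖ = 0.0026
realised/bound (from unrounded values) ≈ 0.0392

0.0026
0.0670


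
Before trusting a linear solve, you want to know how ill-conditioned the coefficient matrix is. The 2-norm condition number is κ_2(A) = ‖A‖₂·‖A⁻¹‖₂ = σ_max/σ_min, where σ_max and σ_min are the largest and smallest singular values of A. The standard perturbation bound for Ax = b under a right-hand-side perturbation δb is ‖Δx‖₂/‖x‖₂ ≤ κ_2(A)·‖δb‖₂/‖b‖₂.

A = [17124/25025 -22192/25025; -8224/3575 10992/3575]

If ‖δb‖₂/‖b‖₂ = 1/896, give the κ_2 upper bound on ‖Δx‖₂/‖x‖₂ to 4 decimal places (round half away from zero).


0.2793

AᵀA = [28858448/5010005 -38476224/5010005; -38476224/5010005 51302912/5010005]; tr = 16032272/1002001, det = 4096/1002001
solving λ² − 16032272/1002001·λ + 4096/1002001 = 0 gives λ = 16, 256/1002001
σ_max=√16=4, σ_min=√(256/1002001)=(16/1001) → κ = 250.2500
bound on ‖Δx‖/‖x‖: κ·ε = 250.2500·1/896 = 0.2793


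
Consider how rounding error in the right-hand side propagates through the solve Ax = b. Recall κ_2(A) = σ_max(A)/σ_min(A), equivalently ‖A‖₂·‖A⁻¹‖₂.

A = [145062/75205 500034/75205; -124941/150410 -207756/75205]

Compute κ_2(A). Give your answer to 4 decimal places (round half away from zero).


289.2500

AᵀA = [590427153/133864900 506003274/33466225; 506003274/33466225 1734890868/33466225]; tr = 301199625/5354596, det = 50625/1338649
solving λ² − 301199625/5354596·λ + 50625/1338649 = 0 gives λ = 225/4, 900/1338649
so κ_2 = √((225/4) / (900/1338649)) = 289.2500


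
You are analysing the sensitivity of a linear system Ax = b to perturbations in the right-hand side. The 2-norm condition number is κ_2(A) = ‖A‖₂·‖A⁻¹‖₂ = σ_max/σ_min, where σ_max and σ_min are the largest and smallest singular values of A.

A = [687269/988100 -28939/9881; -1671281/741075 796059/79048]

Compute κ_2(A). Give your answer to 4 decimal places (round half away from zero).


289.2000

AᵀA = [78307089601/14059319184 -19330287295/781073288; -19330287295/781073288 687307737625/6248586304]; tr = 3866149909/33454656, det = 85470025/535274496
eigenvalues of AᵀA: λ = (tr ± √(tr²−4·det))/2 = 1849/16, 46225/33454656
κ = σ_max/σ_min = (43/4)/(215/5784) = 289.2000


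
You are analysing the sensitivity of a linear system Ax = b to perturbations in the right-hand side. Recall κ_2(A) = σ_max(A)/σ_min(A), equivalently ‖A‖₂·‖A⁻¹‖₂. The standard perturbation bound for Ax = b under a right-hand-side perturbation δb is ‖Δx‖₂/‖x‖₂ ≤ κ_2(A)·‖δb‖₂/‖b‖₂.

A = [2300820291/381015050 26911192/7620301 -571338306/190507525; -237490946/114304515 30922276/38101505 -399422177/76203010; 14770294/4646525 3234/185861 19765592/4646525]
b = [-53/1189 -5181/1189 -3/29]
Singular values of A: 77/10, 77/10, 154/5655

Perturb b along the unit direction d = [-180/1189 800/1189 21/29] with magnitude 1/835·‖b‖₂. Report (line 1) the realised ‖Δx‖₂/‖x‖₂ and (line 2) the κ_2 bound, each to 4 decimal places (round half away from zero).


0.0017
0.3386

σ_max = 77/10, σ_min = 154/5655
condition number: (77/10) ÷ (154/5655) = 282.7500
κ_2(A)·‖δb‖/‖b‖ = 0.3386
solve Ax = b  →  x = [41.6150 -97.2632 -30.7242]
2-norm of b is 4.3589; of x, 110.1631
δb = ε·‖b‖·d = [-0.0008 0.0035 0.0038]; solving A·Δx = δb gives ‖Δx‖ = 0.1917
realised ‖Δx‖/‖x‖ = 0.0017
so the bound overstates the realised error by a factor of ≈ 194.6032 (computed from the unrounded values)


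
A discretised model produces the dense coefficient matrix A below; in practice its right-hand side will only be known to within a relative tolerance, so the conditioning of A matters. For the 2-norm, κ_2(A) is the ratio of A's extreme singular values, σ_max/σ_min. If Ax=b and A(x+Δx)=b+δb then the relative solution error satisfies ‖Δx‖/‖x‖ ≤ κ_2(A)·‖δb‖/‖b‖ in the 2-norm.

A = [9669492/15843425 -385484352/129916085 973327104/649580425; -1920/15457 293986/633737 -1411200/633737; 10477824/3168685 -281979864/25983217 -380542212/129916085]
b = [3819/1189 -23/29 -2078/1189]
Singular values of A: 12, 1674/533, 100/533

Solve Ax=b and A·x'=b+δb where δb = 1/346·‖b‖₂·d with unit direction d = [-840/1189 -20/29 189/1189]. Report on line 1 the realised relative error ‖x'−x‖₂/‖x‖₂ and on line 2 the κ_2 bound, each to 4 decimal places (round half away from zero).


from the listed singular values, σ₁ = 12, σ_n = 100/533
κ_2(A) = 12 / (100/533) = 63.9600
bound on ‖Δx‖/‖x‖: κ·ε = 63.9600·1/346 = 0.1849
solve Ax = b  →  x = [-10.2569 -3.0436 0.2943]
‖b‖ = 3.7417, ‖x‖ = 10.7030
δb = ε·‖b‖·d = [-0.0076 -0.0075 0.0017]; solving A·Δx = δb gives ‖Δx‖ = 0.0576
realised ‖Δx‖/‖x‖ = 0.0054
so the bound overstates the realised error by a factor of ≈ 34.3261 (computed from the unrounded values)

0.0054
0.1849


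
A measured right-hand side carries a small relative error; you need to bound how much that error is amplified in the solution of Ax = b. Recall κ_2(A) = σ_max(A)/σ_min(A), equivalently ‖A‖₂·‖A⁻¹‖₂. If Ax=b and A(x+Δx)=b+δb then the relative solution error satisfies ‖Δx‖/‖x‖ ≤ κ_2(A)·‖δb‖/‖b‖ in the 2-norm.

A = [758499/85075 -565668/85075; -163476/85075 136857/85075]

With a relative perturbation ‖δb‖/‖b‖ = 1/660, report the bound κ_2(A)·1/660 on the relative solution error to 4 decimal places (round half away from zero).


form AᵀA = [358147017/4305625 -268549344/4305625; -268549344/4305625 201493233/4305625] with trace 4477122/34445 and determinant 10556001/4305625
char-poly roots: 3249/25 and 3249/172225
σ_max=√(3249/25)=(57/5), σ_min=√(3249/172225)=(57/415) → κ = 83.0000
κ_2(A)·‖δb‖/‖b‖ = 0.1258

0.1258


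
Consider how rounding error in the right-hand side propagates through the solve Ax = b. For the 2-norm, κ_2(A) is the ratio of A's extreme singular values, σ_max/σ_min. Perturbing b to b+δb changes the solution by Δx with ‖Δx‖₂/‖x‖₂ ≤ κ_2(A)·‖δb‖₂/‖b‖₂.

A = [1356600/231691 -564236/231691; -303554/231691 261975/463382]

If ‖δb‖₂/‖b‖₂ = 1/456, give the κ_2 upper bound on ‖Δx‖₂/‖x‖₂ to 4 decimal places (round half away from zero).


M = AᵀA = [1149618436/31933801 -479003175/31933801; -479003175/31933801 798381889/127735204]. tr(M)=5396855633/127735204, det(M)=456976/31933801
char-poly roots: 169/4 and 10816/31933801
so κ_2 = √((169/4) / (10816/31933801)) = 353.1875
κ_2(A)·‖δb‖/‖b‖ = 0.7745

0.7745


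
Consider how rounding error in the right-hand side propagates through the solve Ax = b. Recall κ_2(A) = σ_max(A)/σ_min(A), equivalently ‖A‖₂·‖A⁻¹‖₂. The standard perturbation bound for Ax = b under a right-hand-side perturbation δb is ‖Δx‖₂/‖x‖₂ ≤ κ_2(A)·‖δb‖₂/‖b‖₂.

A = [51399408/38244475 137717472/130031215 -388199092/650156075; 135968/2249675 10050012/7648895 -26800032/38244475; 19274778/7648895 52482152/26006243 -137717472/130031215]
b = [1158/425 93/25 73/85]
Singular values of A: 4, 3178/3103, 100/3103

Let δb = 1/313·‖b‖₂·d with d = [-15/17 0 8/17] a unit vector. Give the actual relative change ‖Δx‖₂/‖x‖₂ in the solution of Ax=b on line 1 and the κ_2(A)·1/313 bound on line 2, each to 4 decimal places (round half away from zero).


0.0075
0.3965

from the listed singular values, σ₁ = 4, σ_n = 100/3103
κ_2(A) = 4 / (100/3103) = 124.1200
bound on ‖Δx‖/‖x‖: κ·ε = 124.1200·1/313 = 0.3965
solve Ax = b  →  x = [-1.6039 -26.9430 -55.9651]
‖b‖₂ = 4.6904 and ‖x‖₂ = 62.1336
δb = ε·‖b‖·d = [-0.0132 0.0000 0.0071]; solving A·Δx = δb gives ‖Δx‖ = 0.4650
relative error = 0.0075
tightness: 0.0075 against a bound of 0.3965 (unrounded ratio ≈ 0.0189)


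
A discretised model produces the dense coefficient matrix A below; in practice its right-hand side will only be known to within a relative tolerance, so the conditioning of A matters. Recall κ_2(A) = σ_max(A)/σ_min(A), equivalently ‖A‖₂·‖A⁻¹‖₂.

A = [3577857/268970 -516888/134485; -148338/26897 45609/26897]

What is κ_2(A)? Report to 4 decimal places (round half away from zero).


M = AᵀA = [88766135721/428076100 -6472274382/107019025; -6472274382/107019025 1888625601/107019025]. tr(M)=3852825525/17123044, det(M)=31640625/17123044
eigenvalues of AᵀA: λ = (tr ± √(tr²−4·det))/2 = 225, 140625/17123044
σ_max=√225=15, σ_min=√(140625/17123044)=(375/4138) → κ = 165.5200

165.5200


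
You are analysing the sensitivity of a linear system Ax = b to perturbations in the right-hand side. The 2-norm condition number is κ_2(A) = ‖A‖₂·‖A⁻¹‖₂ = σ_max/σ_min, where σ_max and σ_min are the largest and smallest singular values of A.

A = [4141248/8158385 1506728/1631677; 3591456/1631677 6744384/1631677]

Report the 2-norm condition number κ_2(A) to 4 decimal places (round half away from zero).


form AᵀA = [202030838784/39595030225 75758790144/7919006045; 75758790144/7919006045 28409842240/1583801209] with trace 3156667456/137007025 and determinant 589824/137007025
eigenvalues of AᵀA: λ = (tr ± √(tr²−4·det))/2 = 576/25, 1024/5480281
κ_2(A) = √(λ_max/λ_min) = √((576/25) / (1024/5480281)) = 351.1500

351.1500


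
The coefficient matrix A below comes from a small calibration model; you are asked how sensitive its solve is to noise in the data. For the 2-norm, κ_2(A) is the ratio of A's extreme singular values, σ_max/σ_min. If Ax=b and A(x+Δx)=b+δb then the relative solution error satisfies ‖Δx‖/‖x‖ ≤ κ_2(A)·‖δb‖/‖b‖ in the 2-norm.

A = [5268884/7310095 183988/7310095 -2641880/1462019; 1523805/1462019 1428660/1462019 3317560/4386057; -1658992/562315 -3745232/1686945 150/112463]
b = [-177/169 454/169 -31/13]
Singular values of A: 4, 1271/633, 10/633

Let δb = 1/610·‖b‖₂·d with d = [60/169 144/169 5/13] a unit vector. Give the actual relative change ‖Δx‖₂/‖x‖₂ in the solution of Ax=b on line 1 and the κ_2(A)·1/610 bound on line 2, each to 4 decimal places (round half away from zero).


from the listed singular values, σ₁ = 4, σ_n = 10/633
κ_2(A) = 4 / (10/633) = 253.2000
worst-case relative error ≤ 253.2000 × 1/610 = 0.4151
solve Ax = b  →  x = [37.5225 -48.7800 14.8669]
‖b‖₂ = 3.7417 and ‖x‖₂ = 63.3123
δb = ε·‖b‖·d = [0.0022 0.0052 0.0024]; solving A·Δx = δb gives ‖Δx‖ = 0.3883
realised ‖Δx‖/‖x‖ = 0.0061
realised/bound (from unrounded values) ≈ 0.0148

0.0061
0.4151


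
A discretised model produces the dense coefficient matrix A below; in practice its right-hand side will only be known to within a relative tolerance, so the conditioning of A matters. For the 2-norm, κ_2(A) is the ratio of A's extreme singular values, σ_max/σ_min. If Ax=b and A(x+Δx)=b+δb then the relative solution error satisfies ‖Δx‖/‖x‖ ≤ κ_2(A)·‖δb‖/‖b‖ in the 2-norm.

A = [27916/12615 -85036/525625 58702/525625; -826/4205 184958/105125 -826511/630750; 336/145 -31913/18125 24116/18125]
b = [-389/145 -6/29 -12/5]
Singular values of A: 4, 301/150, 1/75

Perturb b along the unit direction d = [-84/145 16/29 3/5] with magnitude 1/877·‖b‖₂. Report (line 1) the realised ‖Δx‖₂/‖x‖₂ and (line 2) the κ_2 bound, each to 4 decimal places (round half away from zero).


largest singular value 4, smallest 1/75
condition number: 4 ÷ (1/75) = 300.0000
worst-case relative error ≤ 300.0000 × 1/877 = 0.3421
solve Ax = b  →  x = [-1.2305 -0.1636 0.1227]
‖b‖ = 3.6056, ‖x‖ = 1.2473
Δx = A⁻¹·δb where δb = 1/877·3.6056·d; ‖Δx‖ = 0.3083
realised ‖Δx‖/‖x‖ = 0.2472
realised/bound (from unrounded values) ≈ 0.7226

0.2472
0.3421


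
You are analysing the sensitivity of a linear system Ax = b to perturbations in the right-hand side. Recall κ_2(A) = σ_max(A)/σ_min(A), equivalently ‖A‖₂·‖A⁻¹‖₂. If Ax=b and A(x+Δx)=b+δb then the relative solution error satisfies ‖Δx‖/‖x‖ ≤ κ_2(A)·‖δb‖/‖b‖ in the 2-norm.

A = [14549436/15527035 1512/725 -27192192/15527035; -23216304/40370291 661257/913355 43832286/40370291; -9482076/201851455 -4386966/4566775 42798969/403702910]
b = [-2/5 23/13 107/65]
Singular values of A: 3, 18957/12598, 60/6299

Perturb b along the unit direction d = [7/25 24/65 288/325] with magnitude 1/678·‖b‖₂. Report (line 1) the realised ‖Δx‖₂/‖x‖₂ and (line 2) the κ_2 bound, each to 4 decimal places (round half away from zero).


from the listed singular values, σ₁ = 3, σ_n = 60/6299
condition number: 3 ÷ (60/6299) = 314.9500
worst-case relative error ≤ 314.9500 × 1/678 = 0.4645
solve Ax = b  →  x = [184.9301 0.2169 99.4353]
‖b‖₂ = 2.4495 and ‖x‖₂ = 209.9680
δb = ε·‖b‖·d = [0.0010 0.0013 0.0032]; solving A·Δx = δb gives ‖Δx‖ = 0.3793
dividing the unrounded norms, ‖Δx‖/‖x‖ = 0.0018
realised/bound (from unrounded values) ≈ 0.0039

0.0018
0.4645


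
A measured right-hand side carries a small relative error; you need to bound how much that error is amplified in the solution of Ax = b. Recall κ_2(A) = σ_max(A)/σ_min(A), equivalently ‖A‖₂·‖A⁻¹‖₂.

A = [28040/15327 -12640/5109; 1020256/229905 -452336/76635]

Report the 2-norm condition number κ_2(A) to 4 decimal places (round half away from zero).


form AᵀA = [7206074944/312759225 -3202628864/104253075; -3202628864/104253075 1423408384/34751025] with trace 800670016/12510369 and determinant 409600/12510369
eigenvalues of AᵀA: λ = (tr ± √(tr²−4·det))/2 = 64, 6400/12510369
σ_max=√64=8, σ_min=√(6400/12510369)=(80/3537) → κ = 353.7000

353.7000


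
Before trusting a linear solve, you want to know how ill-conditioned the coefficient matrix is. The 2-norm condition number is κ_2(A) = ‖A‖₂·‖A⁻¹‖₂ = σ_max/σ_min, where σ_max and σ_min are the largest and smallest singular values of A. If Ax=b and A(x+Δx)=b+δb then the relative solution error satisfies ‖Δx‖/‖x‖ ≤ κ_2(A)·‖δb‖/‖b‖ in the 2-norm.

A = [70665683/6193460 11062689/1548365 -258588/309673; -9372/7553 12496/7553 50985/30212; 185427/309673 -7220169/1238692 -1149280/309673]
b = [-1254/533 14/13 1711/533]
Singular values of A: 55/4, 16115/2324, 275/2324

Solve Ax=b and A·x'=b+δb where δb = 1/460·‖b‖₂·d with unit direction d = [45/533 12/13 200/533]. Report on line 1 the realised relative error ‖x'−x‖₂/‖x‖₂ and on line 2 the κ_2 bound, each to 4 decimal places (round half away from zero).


0.0045
0.2526

from the listed singular values, σ₁ = 55/4, σ_n = 275/2324
κ = σ_max/σ_min = (55/4)/(275/2324) = 116.2000
perturbation bound = 116.2000·1/460 = 0.2526
solve Ax = b  →  x = [6.0486 -8.4284 13.3484]
‖b‖ = 4.1231, ‖x‖ = 16.9057
re-solving with b+δb shifts x by Δx of norm 0.0757
relative error = 0.0045
realised/bound (from unrounded values) ≈ 0.0177


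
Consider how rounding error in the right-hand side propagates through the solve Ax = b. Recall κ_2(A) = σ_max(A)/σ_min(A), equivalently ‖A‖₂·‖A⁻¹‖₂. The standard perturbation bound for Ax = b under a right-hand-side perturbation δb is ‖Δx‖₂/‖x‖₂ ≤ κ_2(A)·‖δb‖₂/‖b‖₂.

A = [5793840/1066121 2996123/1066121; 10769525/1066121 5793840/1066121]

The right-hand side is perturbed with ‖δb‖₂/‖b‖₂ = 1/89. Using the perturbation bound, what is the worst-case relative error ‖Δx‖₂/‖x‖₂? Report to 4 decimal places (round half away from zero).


M = AᵀA = [517478376025/3932920369 275972186880/3932920369; 275972186880/3932920369 147215691961/3932920369]. tr(M)=2299979474/13608721, det(M)=17850625/13608721
solving λ² − 2299979474/13608721·λ + 17850625/13608721 = 0 gives λ = 169, 105625/13608721
κ = σ_max/σ_min = 13/(325/3689) = 147.5600
perturbation bound = 147.5600·1/89 = 1.6580

1.6580


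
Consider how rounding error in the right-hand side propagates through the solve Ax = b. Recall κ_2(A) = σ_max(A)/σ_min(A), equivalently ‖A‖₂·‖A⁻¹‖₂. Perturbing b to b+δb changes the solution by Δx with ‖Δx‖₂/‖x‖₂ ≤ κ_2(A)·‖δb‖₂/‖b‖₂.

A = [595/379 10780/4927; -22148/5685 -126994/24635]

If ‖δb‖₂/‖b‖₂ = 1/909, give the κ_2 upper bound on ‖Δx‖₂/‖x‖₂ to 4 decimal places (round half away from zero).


0.1251

AᵀA = [570189529/32319225 253363124/10773075; 253363124/10773075 112619444/3591025]; tr = 63350581/1292769, det = 240100/1292769
eigenvalues of AᵀA: λ = (tr ± √(tr²−4·det))/2 = 49, 4900/1292769
so κ_2 = √(49 / (4900/1292769)) = 113.7000
bound on ‖Δx‖/‖x‖: κ·ε = 113.7000·1/909 = 0.1251


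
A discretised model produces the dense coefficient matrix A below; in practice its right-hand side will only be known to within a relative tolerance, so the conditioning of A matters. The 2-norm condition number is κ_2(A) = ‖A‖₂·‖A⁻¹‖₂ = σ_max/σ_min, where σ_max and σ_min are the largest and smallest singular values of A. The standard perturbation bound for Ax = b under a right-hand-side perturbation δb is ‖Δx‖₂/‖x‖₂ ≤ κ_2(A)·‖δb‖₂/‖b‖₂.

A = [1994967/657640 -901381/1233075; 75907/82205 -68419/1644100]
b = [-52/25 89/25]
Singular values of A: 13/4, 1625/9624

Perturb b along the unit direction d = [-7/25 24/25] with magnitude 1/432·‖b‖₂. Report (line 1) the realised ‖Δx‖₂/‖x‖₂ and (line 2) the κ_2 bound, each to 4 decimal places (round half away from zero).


largest singular value 13/4, smallest 1625/9624
κ = σ_max/σ_min = (13/4)/(1625/9624) = 19.2480
κ_2(A)·‖δb‖/‖b‖ = 0.0446
solve Ax = b  →  x = [4.9000 23.1796]
2-norm of b is 4.1231; of x, 23.6918
δb = ε·‖b‖·d = [-0.0027 0.0092]; solving A·Δx = δb gives ‖Δx‖ = 0.0565
relative error = 0.0024
so the bound overstates the realised error by a factor of ≈ 18.6749 (computed from the unrounded values)

0.0024
0.0446
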